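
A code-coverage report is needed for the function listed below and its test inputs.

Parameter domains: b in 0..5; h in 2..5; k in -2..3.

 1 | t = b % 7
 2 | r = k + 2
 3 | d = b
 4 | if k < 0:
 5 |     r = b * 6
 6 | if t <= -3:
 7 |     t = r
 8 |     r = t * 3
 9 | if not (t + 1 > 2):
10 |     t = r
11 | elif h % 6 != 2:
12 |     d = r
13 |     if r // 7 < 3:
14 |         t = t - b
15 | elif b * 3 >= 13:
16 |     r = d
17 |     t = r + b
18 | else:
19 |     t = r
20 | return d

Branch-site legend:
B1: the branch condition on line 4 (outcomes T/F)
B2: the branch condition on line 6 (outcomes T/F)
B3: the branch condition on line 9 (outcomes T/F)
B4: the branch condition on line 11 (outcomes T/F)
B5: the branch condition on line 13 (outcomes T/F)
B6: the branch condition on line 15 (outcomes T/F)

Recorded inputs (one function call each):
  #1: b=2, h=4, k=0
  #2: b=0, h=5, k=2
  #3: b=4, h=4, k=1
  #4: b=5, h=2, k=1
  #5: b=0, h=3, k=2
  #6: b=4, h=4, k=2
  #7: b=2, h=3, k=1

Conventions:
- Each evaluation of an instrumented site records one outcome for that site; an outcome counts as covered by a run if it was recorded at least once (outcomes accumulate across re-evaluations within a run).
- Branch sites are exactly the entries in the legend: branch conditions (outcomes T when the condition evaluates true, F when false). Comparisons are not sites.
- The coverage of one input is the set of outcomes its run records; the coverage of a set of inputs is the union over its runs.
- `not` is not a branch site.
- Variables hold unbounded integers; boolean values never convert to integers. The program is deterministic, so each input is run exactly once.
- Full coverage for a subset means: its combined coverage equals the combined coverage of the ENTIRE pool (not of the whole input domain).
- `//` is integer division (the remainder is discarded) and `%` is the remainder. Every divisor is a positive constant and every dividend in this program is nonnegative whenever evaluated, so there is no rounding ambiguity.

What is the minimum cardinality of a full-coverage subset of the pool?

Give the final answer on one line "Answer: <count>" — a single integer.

run #1 (b=2, h=4, k=0) runs B1->F, B2->F, B3->F, B4->T, B5->T; records B1=F, B2=F, B3=F, B4=T, B5=T
run #2 (b=0, h=5, k=2) runs B1->F, B2->F, B3->T; records B1=F, B2=F, B3=T
run #3 (b=4, h=4, k=1) runs B1->F, B2->F, B3->F, B4->T, B5->T; records B1=F, B2=F, B3=F, B4=T, B5=T
run #4 (b=5, h=2, k=1) runs B1->F, B2->F, B3->F, B4->F, B6->T; records B1=F, B2=F, B3=F, B4=F, B6=T
run #5 (b=0, h=3, k=2) runs B1->F, B2->F, B3->T; records B1=F, B2=F, B3=T
run #6 (b=4, h=4, k=2) runs B1->F, B2->F, B3->F, B4->T, B5->T; records B1=F, B2=F, B3=F, B4=T, B5=T
run #7 (b=2, h=3, k=1) runs B1->F, B2->F, B3->F, B4->T, B5->T; records B1=F, B2=F, B3=F, B4=T, B5=T
the full pool covers 8 outcomes: B1=F, B2=F, B3=T, B3=F, B4=T, B4=F, B5=T, B6=T
no size-1 subset reaches all 8 outcomes (best union: 5/8)
no size-2 subset reaches all 8 outcomes (best union: 7/8)
at size 3, {1, 2, 4} reaches all 8 outcomes; every lexicographically earlier size-3 subset fails

Answer: 3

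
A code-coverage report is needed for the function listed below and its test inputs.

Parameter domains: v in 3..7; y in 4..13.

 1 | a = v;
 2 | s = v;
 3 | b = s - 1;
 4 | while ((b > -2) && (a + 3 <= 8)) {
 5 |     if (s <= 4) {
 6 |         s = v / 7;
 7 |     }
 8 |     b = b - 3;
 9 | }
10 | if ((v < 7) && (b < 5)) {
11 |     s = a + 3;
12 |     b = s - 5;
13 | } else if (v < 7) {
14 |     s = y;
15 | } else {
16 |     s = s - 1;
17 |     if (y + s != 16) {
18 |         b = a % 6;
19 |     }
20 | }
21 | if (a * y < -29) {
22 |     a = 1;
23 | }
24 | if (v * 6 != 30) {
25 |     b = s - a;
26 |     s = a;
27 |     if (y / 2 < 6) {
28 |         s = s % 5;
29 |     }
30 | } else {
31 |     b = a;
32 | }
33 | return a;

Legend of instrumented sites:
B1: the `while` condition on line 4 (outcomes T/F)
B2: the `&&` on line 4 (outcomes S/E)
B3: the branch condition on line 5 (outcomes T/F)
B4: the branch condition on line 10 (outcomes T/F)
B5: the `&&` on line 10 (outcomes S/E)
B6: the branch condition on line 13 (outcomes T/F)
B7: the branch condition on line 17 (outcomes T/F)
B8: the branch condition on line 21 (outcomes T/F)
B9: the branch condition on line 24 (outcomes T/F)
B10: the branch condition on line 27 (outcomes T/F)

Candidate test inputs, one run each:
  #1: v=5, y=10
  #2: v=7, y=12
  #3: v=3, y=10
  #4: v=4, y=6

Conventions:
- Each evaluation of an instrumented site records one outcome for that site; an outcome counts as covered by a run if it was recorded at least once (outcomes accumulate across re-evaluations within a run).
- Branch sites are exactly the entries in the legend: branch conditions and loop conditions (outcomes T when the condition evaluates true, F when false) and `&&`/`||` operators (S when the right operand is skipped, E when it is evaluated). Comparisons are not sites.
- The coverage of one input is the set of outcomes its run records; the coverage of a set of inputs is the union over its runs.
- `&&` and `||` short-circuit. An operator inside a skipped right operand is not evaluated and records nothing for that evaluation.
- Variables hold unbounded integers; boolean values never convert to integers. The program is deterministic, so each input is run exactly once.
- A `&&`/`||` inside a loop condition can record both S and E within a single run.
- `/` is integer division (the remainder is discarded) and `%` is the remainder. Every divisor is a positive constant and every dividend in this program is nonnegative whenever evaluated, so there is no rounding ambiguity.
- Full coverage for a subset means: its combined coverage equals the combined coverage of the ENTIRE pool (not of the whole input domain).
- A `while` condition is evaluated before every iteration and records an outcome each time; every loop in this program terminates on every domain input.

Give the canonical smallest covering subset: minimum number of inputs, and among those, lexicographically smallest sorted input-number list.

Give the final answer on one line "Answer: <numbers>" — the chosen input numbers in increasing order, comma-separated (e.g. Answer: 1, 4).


test 1 (v=5, y=10) fires B2->E, B1->T, B3->F, B2->E, B1->T, B3->F, B2->S, B1->F, B5->E, B4->T, B8->F, B9->F; hits B1=T, B1=F, B2=S, B2=E, B3=F, B4=T, B5=E, B8=F, B9=F
test 2 (v=7, y=12) fires B2->E, B1->F, B5->S, B4->F, B6->F, B7->T, B8->F, B9->T, B10->F; hits B1=F, B2=E, B4=F, B5=S, B6=F, B7=T, B8=F, B9=T, B10=F
test 3 (v=3, y=10) fires B2->E, B1->T, B3->T, B2->E, B1->T, B3->T, B2->S, B1->F, B5->E, B4->T, B8->F, B9->T, B10->T; hits B1=T, B1=F, B2=S, B2=E, B3=T, B4=T, B5=E, B8=F, B9=T, B10=T
test 4 (v=4, y=6) fires B2->E, B1->T, B3->T, B2->E, B1->T, B3->T, B2->S, B1->F, B5->E, B4->T, B8->F, B9->T, B10->T; hits B1=T, B1=F, B2=S, B2=E, B3=T, B4=T, B5=E, B8=F, B9=T, B10=T
together the pool reaches 17 outcomes: B1=T, B1=F, B2=S, B2=E, B3=T, B3=F, B4=T, B4=F, B5=S, B5=E, B6=F, B7=T, B8=F, B9=T, B9=F, B10=T, B10=F
checked all size-1 subsets: none covers 17 outcomes (max 10/17)
checked all size-2 subsets: none covers 17 outcomes (max 15/17)
size 3: inputs {1, 2, 3} cover all 17 outcomes, and no lexicographically smaller subset of this size does
Answer: 1, 2, 3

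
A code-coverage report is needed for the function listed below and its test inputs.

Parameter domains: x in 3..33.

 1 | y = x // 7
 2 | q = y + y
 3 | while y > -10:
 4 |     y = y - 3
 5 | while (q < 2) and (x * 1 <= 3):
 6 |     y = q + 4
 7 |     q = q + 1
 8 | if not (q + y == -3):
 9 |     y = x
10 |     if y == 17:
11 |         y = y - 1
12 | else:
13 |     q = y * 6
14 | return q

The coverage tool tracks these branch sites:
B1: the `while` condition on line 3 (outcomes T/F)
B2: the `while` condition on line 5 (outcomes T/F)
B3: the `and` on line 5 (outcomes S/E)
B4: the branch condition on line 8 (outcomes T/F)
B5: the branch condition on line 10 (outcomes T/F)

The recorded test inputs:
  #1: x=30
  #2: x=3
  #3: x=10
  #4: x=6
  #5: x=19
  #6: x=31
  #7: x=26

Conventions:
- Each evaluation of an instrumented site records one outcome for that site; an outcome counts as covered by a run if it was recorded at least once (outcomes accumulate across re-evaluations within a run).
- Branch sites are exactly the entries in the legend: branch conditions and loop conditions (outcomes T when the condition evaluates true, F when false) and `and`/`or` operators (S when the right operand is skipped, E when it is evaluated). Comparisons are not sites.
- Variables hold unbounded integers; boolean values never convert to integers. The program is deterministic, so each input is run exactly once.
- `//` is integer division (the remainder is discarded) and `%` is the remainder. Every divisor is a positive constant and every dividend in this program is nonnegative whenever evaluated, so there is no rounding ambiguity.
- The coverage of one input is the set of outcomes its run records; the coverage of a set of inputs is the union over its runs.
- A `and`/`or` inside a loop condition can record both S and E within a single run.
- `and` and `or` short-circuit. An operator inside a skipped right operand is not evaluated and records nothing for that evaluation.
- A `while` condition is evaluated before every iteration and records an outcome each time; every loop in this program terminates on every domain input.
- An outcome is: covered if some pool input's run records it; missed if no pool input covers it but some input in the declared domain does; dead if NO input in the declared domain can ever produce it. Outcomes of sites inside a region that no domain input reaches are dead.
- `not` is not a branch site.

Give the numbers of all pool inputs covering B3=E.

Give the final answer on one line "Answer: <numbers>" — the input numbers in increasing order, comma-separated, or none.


input #1 (x=30): does not record B3=E
input #2 (x=3): records B3=E
input #3 (x=10): does not record B3=E
input #4 (x=6): records B3=E
input #5 (x=19): does not record B3=E
input #6 (x=31): does not record B3=E
input #7 (x=26): does not record B3=E
Answer: 2, 4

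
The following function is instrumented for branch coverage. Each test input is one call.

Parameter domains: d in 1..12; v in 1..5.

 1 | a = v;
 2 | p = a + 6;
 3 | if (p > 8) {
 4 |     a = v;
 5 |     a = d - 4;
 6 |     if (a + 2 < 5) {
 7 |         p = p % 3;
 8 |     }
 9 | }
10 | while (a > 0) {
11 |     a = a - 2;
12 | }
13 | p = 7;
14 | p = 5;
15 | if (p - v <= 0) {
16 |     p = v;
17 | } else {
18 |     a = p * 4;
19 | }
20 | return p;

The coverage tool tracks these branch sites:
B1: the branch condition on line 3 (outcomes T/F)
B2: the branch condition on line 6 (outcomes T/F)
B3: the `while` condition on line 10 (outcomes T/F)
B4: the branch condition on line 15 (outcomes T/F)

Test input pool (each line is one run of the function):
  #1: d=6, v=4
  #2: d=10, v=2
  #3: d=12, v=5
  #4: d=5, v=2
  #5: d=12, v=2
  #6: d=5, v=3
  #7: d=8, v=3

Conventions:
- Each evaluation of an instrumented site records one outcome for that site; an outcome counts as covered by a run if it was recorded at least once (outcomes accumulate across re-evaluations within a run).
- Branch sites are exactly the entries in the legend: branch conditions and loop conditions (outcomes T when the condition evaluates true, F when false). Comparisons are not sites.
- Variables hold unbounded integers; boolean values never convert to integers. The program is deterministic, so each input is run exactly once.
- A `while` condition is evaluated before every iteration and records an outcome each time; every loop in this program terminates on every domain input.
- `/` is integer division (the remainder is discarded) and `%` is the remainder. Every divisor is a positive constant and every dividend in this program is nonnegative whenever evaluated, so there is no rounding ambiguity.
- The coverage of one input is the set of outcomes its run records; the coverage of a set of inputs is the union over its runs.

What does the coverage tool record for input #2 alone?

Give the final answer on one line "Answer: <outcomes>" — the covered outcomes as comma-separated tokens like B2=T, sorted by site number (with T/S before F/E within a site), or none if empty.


Simulating input #2 (d=10, v=2) step by step:
  B1->F, B3->T, B3->F, B4->F
as a set, this run covers: B1=F, B3=T, B3=F, B4=F
Answer: B1=F, B3=T, B3=F, B4=F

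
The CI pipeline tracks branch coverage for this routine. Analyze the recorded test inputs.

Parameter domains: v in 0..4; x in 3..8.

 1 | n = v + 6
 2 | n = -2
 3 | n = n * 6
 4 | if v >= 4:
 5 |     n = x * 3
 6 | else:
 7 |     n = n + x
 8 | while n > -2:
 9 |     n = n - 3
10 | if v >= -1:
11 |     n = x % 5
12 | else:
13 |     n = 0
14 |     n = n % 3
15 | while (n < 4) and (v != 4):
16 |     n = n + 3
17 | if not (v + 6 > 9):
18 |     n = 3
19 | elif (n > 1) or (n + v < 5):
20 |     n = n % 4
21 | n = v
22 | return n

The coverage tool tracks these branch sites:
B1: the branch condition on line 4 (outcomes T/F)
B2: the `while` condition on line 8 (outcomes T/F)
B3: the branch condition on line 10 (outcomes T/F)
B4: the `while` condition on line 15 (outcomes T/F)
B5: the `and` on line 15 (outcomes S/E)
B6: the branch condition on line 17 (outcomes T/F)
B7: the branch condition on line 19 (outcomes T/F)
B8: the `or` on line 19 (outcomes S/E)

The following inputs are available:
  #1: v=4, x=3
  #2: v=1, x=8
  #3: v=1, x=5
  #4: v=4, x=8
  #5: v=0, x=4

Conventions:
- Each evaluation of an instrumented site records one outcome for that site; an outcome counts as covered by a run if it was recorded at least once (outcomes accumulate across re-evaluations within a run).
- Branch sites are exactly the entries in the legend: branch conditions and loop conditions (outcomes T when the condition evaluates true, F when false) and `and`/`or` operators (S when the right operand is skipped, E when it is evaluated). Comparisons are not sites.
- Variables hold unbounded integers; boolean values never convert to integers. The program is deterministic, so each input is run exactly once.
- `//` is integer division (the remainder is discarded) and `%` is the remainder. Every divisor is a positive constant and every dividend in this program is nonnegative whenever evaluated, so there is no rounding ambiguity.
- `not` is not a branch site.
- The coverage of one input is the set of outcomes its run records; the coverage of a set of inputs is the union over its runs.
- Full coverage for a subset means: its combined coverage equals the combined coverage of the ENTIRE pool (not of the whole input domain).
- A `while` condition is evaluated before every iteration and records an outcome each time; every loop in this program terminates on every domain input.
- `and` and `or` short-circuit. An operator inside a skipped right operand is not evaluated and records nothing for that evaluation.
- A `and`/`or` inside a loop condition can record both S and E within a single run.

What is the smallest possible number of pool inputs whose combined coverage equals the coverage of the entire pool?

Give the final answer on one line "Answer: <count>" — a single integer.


#1 (v=4, x=3) -> B1->T, B2->T, B2->T, B2->T, B2->T, B2->F, B3->T, B5->E, B4->F, B6->F, B8->S, B7->T; covered: B1=T, B2=T, B2=F, B3=T, B4=F, B5=E, B6=F, B7=T, B8=S
#2 (v=1, x=8) -> B1->F, B2->F, B3->T, B5->E, B4->T, B5->S, B4->F, B6->T; covered: B1=F, B2=F, B3=T, B4=T, B4=F, B5=S, B5=E, B6=T
#3 (v=1, x=5) -> B1->F, B2->F, B3->T, B5->E, B4->T, B5->E, B4->T, B5->S, B4->F, B6->T; covered: B1=F, B2=F, B3=T, B4=T, B4=F, B5=S, B5=E, B6=T
#4 (v=4, x=8) -> B1->T, B2->T, B2->T, B2->T, B2->T, B2->T, B2->T, B2->T, B2->T, B2->T, B2->F, B3->T, B5->E, B4->F, ...; covered: B1=T, B2=T, B2=F, B3=T, B4=F, B5=E, B6=F, B7=T, B8=S
#5 (v=0, x=4) -> B1->F, B2->F, B3->T, B5->S, B4->F, B6->T; covered: B1=F, B2=F, B3=T, B4=F, B5=S, B6=T
the full pool covers 13 outcomes: B1=T, B1=F, B2=T, B2=F, B3=T, B4=T, B4=F, B5=S, B5=E, B6=T, B6=F, B7=T, B8=S
every size-1 subset falls short of the 13 outcomes (best: 9/13)
size 2: inputs {1, 2} cover all 13 outcomes, and no lexicographically smaller subset of this size does
Answer: 2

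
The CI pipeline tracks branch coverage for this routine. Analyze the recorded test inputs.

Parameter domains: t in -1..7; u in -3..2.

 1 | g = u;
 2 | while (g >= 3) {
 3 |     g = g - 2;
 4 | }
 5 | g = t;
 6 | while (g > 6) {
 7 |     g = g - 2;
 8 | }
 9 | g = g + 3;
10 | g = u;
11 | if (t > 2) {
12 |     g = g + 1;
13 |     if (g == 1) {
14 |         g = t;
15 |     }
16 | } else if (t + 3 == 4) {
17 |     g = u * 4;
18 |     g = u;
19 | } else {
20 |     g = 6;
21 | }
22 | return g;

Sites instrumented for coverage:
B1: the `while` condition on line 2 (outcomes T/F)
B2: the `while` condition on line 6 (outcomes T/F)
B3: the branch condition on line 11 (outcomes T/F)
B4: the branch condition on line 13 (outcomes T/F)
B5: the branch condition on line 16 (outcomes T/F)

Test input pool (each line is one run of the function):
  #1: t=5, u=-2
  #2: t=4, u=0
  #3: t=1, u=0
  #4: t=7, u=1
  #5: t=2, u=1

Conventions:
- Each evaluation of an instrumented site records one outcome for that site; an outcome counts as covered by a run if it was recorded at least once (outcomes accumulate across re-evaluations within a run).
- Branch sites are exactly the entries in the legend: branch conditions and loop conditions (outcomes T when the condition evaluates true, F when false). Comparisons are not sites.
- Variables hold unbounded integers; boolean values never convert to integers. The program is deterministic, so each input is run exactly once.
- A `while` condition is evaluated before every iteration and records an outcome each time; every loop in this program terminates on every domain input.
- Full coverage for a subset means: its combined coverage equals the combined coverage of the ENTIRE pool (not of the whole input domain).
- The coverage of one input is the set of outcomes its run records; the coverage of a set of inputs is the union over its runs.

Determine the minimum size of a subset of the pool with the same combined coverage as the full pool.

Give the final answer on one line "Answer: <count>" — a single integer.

test 1 (t=5, u=-2) fires B1->F, B2->F, B3->T, B4->F; hits B1=F, B2=F, B3=T, B4=F
test 2 (t=4, u=0) fires B1->F, B2->F, B3->T, B4->T; hits B1=F, B2=F, B3=T, B4=T
test 3 (t=1, u=0) fires B1->F, B2->F, B3->F, B5->T; hits B1=F, B2=F, B3=F, B5=T
test 4 (t=7, u=1) fires B1->F, B2->T, B2->F, B3->T, B4->F; hits B1=F, B2=T, B2=F, B3=T, B4=F
test 5 (t=2, u=1) fires B1->F, B2->F, B3->F, B5->F; hits B1=F, B2=F, B3=F, B5=F
pool-wide coverage (9 outcomes): B1=F, B2=T, B2=F, B3=T, B3=F, B4=T, B4=F, B5=T, B5=F
checked all size-1 subsets: none covers 9 outcomes (max 5/9)
checked all size-2 subsets: none covers 9 outcomes (max 7/9)
checked all size-3 subsets: none covers 9 outcomes (max 8/9)
size 4: inputs {2, 3, 4, 5} cover all 9 outcomes, and no lexicographically smaller subset of this size does

Answer: 4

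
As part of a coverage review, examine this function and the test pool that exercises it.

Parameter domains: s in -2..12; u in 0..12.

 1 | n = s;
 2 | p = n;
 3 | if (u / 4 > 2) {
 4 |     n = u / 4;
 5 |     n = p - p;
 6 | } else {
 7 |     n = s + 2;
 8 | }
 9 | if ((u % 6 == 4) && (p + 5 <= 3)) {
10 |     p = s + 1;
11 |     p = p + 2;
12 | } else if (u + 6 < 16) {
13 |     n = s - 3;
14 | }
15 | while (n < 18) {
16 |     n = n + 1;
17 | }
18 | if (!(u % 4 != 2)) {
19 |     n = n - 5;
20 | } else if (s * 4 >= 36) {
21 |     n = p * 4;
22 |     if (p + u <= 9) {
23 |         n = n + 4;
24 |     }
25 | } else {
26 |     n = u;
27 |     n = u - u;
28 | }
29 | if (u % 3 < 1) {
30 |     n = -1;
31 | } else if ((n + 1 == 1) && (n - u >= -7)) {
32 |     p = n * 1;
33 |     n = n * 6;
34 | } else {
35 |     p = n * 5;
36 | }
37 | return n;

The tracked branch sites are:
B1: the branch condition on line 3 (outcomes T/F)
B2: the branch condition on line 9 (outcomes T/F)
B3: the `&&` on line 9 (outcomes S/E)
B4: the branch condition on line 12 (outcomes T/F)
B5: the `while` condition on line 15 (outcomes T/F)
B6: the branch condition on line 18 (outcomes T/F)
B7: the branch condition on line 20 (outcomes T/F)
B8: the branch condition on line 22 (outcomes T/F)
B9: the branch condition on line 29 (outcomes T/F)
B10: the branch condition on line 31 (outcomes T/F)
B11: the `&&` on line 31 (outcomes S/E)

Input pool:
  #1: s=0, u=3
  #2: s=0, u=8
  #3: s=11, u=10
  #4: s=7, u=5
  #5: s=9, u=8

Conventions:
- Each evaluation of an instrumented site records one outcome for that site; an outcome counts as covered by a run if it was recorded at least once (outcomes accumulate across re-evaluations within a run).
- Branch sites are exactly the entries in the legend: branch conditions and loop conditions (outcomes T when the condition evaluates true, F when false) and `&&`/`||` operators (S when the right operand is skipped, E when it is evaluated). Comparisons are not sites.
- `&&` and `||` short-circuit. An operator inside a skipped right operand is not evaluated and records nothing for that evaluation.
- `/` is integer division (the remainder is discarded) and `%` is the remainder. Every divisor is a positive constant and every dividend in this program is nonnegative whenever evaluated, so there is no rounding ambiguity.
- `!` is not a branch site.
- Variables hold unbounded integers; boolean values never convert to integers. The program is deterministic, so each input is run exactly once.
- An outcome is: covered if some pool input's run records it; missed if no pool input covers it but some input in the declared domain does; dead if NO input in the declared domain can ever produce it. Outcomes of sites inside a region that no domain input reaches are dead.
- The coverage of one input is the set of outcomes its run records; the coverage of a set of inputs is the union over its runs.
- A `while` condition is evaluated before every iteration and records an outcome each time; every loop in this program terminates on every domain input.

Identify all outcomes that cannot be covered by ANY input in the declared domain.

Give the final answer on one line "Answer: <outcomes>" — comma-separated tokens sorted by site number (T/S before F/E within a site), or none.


sweeping the full domain (195 inputs) for each outcome:
  reachable outcomes have witnesses, e.g. B1=T (e.g. s=-2, u=12), B1=F (e.g. s=-2, u=0), B2=T (e.g. s=-2, u=4), B2=F (e.g. s=-2, u=0)
Answer: none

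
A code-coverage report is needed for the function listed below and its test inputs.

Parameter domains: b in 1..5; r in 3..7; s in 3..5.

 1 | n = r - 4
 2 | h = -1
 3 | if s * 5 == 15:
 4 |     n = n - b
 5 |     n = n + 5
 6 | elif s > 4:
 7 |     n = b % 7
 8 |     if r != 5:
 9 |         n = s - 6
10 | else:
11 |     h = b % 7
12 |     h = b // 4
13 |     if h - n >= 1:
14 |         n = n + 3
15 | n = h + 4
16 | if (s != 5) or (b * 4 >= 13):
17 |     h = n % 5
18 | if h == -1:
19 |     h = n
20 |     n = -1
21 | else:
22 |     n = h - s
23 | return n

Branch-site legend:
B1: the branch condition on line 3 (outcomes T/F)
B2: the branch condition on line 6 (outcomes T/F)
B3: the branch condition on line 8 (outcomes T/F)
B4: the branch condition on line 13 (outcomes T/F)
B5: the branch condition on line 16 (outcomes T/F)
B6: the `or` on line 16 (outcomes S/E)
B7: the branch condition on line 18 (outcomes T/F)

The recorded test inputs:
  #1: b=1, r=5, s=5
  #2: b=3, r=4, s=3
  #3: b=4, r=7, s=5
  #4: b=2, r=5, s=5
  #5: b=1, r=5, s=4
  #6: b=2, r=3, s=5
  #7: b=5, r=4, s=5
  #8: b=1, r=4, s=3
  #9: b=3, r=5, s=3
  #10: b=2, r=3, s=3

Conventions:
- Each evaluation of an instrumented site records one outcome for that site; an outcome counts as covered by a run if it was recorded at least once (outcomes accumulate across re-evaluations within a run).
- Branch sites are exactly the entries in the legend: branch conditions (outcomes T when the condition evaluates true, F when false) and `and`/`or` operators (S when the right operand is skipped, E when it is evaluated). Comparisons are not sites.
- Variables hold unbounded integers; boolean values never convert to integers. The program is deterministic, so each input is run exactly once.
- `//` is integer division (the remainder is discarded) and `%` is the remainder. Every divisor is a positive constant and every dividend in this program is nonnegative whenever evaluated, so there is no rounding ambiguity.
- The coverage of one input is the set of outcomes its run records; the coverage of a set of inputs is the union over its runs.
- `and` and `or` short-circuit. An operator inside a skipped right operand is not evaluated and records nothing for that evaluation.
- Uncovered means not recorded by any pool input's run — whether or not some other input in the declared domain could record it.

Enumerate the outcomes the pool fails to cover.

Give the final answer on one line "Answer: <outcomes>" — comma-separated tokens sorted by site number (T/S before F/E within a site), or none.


test 1 (b=1, r=5, s=5) hits B1=F, B2=T, B3=F, B5=F, B6=E, B7=T
test 2 (b=3, r=4, s=3) hits B1=T, B5=T, B6=S, B7=F
test 3 (b=4, r=7, s=5) hits B1=F, B2=T, B3=T, B5=T, B6=E, B7=F
test 4 (b=2, r=5, s=5) hits B1=F, B2=T, B3=F, B5=F, B6=E, B7=T
test 5 (b=1, r=5, s=4) hits B1=F, B2=F, B4=F, B5=T, B6=S, B7=F
test 6 (b=2, r=3, s=5) hits B1=F, B2=T, B3=T, B5=F, B6=E, B7=T
test 7 (b=5, r=4, s=5) hits B1=F, B2=T, B3=T, B5=T, B6=E, B7=F
test 8 (b=1, r=4, s=3) hits B1=T, B5=T, B6=S, B7=F
test 9 (b=3, r=5, s=3) hits B1=T, B5=T, B6=S, B7=F
test 10 (b=2, r=3, s=3) hits B1=T, B5=T, B6=S, B7=F
union over the pool: B1=T, B1=F, B2=T, B2=F, B3=T, B3=F, B4=F, B5=T, B5=F, B6=S, B6=E, B7=T, B7=F
uncovered (1 of 14): B4=T
Answer: B4=T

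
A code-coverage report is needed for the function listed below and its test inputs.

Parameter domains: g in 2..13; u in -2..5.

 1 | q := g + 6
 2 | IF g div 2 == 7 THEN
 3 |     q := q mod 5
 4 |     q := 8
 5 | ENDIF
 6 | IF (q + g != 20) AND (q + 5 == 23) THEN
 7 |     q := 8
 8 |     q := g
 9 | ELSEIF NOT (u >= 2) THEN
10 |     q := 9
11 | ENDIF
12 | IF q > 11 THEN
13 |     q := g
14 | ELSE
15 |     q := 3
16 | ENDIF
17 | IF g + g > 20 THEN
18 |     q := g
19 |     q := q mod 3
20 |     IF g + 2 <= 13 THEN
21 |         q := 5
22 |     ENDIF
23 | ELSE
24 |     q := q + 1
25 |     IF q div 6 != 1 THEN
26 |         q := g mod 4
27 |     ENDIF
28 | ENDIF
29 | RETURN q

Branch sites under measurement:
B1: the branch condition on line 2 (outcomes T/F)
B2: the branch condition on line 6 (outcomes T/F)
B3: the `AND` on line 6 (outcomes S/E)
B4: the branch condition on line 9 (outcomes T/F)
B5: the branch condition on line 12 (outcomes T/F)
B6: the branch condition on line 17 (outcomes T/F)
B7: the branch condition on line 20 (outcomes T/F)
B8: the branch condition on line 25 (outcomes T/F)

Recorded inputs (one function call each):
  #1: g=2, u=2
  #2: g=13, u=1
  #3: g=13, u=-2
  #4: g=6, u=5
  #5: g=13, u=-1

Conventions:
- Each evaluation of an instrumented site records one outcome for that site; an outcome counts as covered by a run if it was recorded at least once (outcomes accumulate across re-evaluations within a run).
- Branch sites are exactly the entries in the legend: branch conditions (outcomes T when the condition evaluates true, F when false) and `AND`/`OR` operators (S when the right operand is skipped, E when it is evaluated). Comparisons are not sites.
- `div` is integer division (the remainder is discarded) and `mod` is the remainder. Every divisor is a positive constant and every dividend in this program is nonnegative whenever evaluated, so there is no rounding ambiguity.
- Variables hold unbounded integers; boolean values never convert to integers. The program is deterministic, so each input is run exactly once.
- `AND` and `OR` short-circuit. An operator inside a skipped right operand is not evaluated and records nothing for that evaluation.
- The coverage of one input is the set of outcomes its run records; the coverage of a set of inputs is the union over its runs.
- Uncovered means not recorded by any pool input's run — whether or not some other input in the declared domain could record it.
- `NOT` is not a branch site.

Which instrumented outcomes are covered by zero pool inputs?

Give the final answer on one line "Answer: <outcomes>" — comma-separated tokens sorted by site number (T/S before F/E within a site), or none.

input #1 (g=2, u=2): events B1->F, B3->E, B2->F, B4->F, B5->F, B6->F, B8->T; covers B1=F, B2=F, B3=E, B4=F, B5=F, B6=F, B8=T
input #2 (g=13, u=1): events B1->F, B3->E, B2->F, B4->T, B5->F, B6->T, B7->F; covers B1=F, B2=F, B3=E, B4=T, B5=F, B6=T, B7=F
input #3 (g=13, u=-2): events B1->F, B3->E, B2->F, B4->T, B5->F, B6->T, B7->F; covers B1=F, B2=F, B3=E, B4=T, B5=F, B6=T, B7=F
input #4 (g=6, u=5): events B1->F, B3->E, B2->F, B4->F, B5->T, B6->F, B8->F; covers B1=F, B2=F, B3=E, B4=F, B5=T, B6=F, B8=F
input #5 (g=13, u=-1): events B1->F, B3->E, B2->F, B4->T, B5->F, B6->T, B7->F; covers B1=F, B2=F, B3=E, B4=T, B5=F, B6=T, B7=F
union over the pool: B1=F, B2=F, B3=E, B4=T, B4=F, B5=T, B5=F, B6=T, B6=F, B7=F, B8=T, B8=F
uncovered (4 of 16): B1=T, B2=T, B3=S, B7=T

Answer: B1=T, B2=T, B3=S, B7=T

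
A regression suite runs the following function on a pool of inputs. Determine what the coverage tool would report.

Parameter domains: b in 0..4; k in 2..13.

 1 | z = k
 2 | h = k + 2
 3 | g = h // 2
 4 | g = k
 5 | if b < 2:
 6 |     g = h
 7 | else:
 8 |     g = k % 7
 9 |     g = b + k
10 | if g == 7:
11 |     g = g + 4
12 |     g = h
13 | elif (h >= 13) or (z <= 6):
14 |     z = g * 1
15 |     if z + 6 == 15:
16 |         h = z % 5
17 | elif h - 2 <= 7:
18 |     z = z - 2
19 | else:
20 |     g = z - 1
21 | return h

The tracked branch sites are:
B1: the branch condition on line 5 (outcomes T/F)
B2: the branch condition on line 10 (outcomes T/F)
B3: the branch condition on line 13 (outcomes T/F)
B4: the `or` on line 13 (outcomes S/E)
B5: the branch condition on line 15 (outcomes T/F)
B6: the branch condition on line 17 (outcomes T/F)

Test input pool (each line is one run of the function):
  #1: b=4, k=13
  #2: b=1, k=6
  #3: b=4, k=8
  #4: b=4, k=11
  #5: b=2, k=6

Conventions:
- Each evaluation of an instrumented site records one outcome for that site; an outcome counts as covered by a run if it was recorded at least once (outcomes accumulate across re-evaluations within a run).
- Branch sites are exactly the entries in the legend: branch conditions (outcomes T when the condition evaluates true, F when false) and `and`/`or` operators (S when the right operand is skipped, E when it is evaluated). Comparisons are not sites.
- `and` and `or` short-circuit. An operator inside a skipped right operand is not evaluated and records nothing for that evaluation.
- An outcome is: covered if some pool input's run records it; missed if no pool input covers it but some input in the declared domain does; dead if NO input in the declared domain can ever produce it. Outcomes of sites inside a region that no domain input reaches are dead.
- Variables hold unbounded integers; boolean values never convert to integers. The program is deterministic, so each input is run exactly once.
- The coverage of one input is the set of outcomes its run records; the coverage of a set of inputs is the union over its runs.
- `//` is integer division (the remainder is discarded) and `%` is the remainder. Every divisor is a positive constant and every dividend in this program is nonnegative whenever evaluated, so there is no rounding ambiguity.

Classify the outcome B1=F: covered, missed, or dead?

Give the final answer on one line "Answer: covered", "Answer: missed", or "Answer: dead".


B1=F is recorded by pool input(s) 1, 3, 4, 5 -> covered
Answer: covered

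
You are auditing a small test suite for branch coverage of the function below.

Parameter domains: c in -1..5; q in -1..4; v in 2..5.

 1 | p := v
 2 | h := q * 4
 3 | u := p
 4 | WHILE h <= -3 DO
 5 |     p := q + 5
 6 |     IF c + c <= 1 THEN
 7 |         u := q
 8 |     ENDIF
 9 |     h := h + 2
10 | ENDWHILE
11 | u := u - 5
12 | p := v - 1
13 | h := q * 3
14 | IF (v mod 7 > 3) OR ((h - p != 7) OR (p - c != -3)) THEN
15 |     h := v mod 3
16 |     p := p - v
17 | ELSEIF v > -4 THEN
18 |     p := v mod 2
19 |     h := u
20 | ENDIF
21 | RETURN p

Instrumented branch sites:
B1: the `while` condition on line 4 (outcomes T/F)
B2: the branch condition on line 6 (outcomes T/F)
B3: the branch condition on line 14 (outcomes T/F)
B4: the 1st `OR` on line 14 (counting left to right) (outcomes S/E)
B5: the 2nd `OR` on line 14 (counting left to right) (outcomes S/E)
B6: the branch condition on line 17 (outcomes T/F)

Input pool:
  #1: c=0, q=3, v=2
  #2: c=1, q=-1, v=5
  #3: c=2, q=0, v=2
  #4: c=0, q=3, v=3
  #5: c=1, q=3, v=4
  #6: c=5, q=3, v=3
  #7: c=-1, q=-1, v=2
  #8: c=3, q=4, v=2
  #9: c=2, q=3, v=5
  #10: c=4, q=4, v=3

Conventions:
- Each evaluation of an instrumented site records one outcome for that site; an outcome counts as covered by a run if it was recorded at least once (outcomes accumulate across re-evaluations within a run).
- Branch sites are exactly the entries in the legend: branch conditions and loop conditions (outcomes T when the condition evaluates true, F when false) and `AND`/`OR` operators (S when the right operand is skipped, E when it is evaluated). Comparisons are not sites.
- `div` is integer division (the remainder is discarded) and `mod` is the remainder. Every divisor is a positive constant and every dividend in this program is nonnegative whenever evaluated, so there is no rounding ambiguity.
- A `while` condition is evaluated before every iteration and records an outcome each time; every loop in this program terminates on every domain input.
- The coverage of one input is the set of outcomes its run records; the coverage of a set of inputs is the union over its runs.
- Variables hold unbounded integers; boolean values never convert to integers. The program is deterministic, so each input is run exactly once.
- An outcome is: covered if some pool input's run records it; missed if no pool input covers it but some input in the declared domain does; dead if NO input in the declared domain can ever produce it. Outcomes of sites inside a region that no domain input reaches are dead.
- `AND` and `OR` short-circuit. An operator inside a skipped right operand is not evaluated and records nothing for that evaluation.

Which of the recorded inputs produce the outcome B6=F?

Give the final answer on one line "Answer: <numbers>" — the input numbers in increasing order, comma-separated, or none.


input #1 (c=0, q=3, v=2): does not produce B6=F
input #2 (c=1, q=-1, v=5): does not produce B6=F
input #3 (c=2, q=0, v=2): does not produce B6=F
input #4 (c=0, q=3, v=3): does not produce B6=F
input #5 (c=1, q=3, v=4): does not produce B6=F
input #6 (c=5, q=3, v=3): does not produce B6=F
input #7 (c=-1, q=-1, v=2): does not produce B6=F
input #8 (c=3, q=4, v=2): does not produce B6=F
input #9 (c=2, q=3, v=5): does not produce B6=F
input #10 (c=4, q=4, v=3): does not produce B6=F
Answer: none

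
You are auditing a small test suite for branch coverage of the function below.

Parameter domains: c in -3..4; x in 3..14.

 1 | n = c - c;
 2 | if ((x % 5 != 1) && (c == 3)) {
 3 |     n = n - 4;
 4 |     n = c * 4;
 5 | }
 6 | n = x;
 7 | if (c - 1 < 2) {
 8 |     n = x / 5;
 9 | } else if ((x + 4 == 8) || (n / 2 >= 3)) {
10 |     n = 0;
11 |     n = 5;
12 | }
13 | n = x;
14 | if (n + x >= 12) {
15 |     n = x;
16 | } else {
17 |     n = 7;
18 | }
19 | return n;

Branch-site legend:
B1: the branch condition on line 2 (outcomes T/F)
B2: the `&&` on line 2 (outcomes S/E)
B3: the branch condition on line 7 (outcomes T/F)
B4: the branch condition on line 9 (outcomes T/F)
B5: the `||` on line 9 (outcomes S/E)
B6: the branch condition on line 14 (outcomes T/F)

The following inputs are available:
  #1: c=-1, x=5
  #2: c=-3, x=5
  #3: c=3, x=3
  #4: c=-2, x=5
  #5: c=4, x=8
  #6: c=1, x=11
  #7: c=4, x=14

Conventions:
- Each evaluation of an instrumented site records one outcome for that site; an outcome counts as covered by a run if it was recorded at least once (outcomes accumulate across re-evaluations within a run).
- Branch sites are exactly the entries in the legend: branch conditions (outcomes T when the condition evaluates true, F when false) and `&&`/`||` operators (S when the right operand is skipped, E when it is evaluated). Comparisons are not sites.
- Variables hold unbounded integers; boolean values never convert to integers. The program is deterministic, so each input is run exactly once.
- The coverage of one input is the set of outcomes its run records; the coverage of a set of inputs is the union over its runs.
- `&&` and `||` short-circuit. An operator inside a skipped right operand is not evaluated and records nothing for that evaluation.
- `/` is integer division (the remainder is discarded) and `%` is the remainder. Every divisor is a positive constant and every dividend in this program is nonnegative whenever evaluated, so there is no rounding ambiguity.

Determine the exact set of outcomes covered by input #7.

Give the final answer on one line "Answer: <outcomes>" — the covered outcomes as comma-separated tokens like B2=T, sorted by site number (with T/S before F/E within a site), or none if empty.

Event log for input #7 (c=4, x=14):
  B2->E, B1->F, B3->F, B5->E, B4->T, B6->T
deduplicating events, the covered set is: B1=F, B2=E, B3=F, B4=T, B5=E, B6=T

Answer: B1=F, B2=E, B3=F, B4=T, B5=E, B6=T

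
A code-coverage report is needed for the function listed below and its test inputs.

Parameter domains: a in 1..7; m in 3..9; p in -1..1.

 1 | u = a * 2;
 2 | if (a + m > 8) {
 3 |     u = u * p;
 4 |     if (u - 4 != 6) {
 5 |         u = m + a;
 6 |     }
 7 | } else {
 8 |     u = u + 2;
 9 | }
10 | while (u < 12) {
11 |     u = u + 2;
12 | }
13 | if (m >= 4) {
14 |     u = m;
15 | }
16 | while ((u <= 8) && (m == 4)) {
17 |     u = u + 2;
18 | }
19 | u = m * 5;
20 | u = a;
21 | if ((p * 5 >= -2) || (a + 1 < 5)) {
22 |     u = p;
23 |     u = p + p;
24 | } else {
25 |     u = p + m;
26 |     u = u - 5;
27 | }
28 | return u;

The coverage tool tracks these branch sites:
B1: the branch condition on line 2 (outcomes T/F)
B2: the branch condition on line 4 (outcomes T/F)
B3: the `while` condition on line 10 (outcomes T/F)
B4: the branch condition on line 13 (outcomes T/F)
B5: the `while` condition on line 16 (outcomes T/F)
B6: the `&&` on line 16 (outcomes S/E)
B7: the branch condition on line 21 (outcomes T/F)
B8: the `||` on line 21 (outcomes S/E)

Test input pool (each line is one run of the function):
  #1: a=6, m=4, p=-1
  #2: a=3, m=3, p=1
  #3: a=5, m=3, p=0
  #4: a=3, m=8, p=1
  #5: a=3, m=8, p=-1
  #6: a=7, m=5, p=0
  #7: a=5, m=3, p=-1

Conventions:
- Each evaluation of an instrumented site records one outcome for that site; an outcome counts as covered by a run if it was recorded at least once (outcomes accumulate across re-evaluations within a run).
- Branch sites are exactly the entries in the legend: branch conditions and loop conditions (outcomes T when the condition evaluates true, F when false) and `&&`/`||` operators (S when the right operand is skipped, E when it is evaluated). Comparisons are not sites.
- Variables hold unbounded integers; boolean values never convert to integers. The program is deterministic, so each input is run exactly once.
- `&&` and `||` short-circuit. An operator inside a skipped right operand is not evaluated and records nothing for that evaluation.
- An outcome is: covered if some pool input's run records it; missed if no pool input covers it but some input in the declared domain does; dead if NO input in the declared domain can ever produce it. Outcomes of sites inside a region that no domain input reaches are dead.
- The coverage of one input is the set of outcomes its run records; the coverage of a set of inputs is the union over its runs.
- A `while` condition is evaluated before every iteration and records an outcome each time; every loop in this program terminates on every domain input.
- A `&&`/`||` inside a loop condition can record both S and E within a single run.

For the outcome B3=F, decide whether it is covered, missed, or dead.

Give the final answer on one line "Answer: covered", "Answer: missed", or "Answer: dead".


B3=F is recorded by pool input(s) 1, 2, 3, 4, 5, 6, 7 -> covered
Answer: covered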